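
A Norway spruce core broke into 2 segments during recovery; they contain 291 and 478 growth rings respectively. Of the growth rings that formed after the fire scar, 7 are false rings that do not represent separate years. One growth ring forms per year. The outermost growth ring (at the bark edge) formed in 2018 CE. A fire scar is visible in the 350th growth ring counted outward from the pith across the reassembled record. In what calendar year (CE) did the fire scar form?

1606 CE

Total growth rings = 291 + 478 = 769.
Between growth ring 350 and the bark edge there are 769 − 350 = 419 growth rings.
419 − 7 false = 412 true growth rings after the fire scar.
2018 − 412 = 1606 CE.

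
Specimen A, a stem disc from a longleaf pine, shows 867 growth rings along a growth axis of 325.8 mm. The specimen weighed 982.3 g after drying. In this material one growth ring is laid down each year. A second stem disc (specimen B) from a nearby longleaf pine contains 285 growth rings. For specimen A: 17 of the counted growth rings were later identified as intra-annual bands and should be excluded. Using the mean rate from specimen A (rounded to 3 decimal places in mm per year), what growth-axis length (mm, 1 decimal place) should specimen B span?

109.2 mm

Specimen A: true growth ring count = 867 − 17 = 850.
A: 325.8 mm over 850 years gives 325.8 / 850 ≈ 0.383 mm per year.
For B, 0.383 mm/year × 285 years = 109.2 mm.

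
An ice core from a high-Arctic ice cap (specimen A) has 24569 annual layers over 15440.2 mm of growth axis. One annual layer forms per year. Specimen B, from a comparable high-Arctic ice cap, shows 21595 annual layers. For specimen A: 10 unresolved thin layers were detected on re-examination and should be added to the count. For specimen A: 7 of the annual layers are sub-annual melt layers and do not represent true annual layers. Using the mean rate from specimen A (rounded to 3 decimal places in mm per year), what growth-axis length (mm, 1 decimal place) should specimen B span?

Specimen A: correcting the raw count gives 24569 − 7 + 10 = 24572 true annual layers.
A: Extension rate ≈ 15440.2 / 24572 = 0.628 mm per year.
For B, 0.628 mm/year × 21595 years = 13561.7 mm.

13561.7 mm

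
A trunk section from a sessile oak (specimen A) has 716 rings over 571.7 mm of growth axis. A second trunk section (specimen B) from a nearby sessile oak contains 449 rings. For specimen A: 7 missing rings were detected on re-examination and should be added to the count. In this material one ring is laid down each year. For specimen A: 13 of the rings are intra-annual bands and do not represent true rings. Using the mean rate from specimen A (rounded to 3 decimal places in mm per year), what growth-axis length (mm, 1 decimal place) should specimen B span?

361.4 mm

Specimen A: adjusted count: 716 − 13 + 7 = 710 rings.
A: 571.7 mm over 710 years gives 571.7 / 710 ≈ 0.805 mm per year.
B's length ≈ 0.805 × 449 = 361.4 mm.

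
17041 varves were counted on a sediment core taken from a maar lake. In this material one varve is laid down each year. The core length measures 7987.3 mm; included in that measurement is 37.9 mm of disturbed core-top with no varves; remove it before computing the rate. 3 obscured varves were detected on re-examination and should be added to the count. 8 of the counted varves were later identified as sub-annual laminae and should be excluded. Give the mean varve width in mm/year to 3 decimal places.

After corrections the count is 17041 − 8 + 3 = 17036 varves.
Net length = 7987.3 − 37.9 = 7949.4 mm.
7949.4 mm over 17036 years gives 7949.4 / 17036 ≈ 0.467 mm/year.

0.467 mm/year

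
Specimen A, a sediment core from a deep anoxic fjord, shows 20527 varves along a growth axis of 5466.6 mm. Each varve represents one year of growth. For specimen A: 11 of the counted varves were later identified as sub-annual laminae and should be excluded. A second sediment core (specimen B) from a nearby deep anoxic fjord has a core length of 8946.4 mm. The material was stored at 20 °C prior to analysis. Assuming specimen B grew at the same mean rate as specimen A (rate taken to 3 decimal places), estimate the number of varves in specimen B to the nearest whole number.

Specimen A: adjusted count: 20527 − 11 = 20516 varves.
A: 5466.6 mm over 20516 years gives 5466.6 / 20516 ≈ 0.266 mm/yr.
B spans 8946.4 / 0.266 = 33633.08 years ≈ 33633 varves.

33633 varves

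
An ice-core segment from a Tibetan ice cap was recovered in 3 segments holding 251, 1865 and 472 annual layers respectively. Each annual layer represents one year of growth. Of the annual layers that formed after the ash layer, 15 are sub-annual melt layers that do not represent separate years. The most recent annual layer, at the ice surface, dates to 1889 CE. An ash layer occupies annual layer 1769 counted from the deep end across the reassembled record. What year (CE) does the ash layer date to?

Total annual layers = 251 + 1865 + 472 = 2588.
The ash layer sits at annual layer 1769 from the deep end, so 2588 − 1769 = 819 annual layers formed after it.
Removing the 15 false annual layers leaves 819 − 15 = 804 true annual layers beyond the ash layer.
The annual layer at the ice surface is 1889 CE, so the ash layer dates to 1889 − 804 = 1085 CE.

1085 CE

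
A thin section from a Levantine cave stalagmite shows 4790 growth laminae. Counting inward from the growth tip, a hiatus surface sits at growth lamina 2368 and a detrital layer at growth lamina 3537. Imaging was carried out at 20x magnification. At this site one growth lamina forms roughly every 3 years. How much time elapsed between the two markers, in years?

3507 years

Separation: 3537 − 2368 = 1169 growth laminae.
At 3 years per growth lamina, 1169 × 3 = 3507 years.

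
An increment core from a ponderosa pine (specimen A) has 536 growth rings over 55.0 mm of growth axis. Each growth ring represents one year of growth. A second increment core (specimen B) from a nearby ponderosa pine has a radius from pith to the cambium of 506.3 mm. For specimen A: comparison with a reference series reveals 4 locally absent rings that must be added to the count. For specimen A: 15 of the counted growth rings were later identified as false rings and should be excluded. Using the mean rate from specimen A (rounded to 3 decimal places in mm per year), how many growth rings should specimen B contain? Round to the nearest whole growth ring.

Specimen A: adjusted count: 536 − 15 + 4 = 525 growth rings.
A: 55.0 mm over 525 years gives 55.0 / 525 ≈ 0.105 mm/yr.
B spans 506.3 / 0.105 = 4821.90 years ≈ 4822 growth rings.

4822 growth rings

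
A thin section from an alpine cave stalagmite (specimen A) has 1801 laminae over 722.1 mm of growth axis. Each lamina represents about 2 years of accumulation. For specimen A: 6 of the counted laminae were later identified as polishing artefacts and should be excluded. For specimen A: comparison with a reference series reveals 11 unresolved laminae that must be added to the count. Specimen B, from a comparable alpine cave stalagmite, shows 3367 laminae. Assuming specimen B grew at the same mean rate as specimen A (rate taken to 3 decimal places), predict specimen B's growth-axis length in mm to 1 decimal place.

1346.8 mm

Specimen A: true lamina count = 1801 − 6 + 11 = 1806.
Specimen A: at 2 years per lamina, 1806 × 2 = 3612 years.
A: Extension rate ≈ 722.1 / 3612 = 0.200 mm per year.
Specimen B: 3367 laminae at 2 years each span 3367 × 2 = 6734 years. B's length ≈ 0.200 × 6734 = 1346.8 mm.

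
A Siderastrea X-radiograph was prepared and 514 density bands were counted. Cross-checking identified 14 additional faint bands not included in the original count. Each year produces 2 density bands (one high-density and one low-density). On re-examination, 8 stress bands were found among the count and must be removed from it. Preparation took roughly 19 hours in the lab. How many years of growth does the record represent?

True density band count = 514 − 8 + 14 = 520.
520 density bands at 2 per year is 520 / 2 = 260 years.

260 yr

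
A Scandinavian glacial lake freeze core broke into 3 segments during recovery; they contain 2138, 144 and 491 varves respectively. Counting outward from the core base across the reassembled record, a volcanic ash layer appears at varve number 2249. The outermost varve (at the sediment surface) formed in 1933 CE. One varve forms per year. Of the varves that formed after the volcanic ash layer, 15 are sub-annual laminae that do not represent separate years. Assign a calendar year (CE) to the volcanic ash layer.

Total varves = 2138 + 144 + 491 = 2773.
The volcanic ash layer sits at varve 2249 from the core base, so 2773 − 2249 = 524 varves formed after it.
524 − 15 false = 509 true varves after the volcanic ash layer.
1933 − 509 = 1424 CE.

1424 CE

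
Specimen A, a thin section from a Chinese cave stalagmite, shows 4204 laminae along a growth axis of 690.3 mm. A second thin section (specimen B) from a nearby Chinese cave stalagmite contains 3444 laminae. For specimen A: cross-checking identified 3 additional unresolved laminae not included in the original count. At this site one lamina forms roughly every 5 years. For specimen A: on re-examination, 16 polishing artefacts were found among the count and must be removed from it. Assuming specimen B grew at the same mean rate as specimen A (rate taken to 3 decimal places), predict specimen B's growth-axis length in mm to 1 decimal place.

Specimen A: correcting the raw count gives 4204 − 16 + 3 = 4191 true laminae.
Specimen A: at 5 years per lamina, 4191 × 5 = 20955 years.
A: Extension rate ≈ 690.3 / 20955 = 0.033 mm per year.
Specimen B: 3444 laminae at 5 years each span 3444 × 5 = 17220 years. Length of B = 0.033 × 17220 = 568.3 mm.

568.3 mm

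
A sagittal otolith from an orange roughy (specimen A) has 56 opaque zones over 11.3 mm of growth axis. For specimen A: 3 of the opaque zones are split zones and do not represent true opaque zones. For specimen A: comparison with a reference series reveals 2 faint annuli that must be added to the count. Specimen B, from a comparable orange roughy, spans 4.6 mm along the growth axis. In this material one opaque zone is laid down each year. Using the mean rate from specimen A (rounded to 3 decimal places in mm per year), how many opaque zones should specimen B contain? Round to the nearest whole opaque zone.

22 opaque zones

Specimen A: after corrections the count is 56 − 3 + 2 = 55 opaque zones.
A: 11.3 mm over 55 years gives 11.3 / 55 ≈ 0.205 mm per year.
Specimen B: 4.6 mm / 0.205 mm per year = 22.44 years ≈ 22 opaque zones.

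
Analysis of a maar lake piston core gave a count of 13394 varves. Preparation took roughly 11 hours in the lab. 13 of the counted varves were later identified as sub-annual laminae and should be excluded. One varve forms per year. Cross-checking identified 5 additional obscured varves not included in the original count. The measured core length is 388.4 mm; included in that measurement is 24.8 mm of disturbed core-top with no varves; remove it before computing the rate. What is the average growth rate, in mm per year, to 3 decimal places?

True varve count = 13394 − 13 + 5 = 13386.
Net length = 388.4 − 24.8 = 363.6 mm.
Extension rate ≈ 363.6 / 13386 = 0.027 mm per year.

0.027 mm per year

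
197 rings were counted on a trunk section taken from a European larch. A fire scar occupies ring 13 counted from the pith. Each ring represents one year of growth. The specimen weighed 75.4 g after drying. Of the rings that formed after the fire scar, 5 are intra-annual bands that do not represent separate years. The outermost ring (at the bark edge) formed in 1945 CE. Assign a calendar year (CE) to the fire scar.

1766 CE

The fire scar sits at ring 13 from the pith, so 197 − 13 = 184 rings formed after it.
Removing the 5 false rings leaves 184 − 5 = 179 true rings beyond the fire scar.
Counting back 179 years from 1945 CE places the fire scar in 1945 − 179 = 1766 CE.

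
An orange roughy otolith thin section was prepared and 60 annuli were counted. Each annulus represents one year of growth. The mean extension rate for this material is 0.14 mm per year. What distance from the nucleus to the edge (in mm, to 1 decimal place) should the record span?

8.4 mm

60 years of growth are recorded.
Length ≈ 0.14 × 60 = 8.4 mm.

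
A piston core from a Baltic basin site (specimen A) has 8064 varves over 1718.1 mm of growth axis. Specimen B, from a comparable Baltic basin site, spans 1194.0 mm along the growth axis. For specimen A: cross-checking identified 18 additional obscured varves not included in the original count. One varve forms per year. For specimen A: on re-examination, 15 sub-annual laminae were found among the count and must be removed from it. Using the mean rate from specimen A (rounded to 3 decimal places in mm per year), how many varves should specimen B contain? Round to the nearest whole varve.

Specimen A: adjusted count: 8064 − 15 + 18 = 8067 varves.
A: Mean rate = 1718.1 mm / 8067 years ≈ 0.213 mm/yr.
Specimen B: 1194.0 mm / 0.213 mm per year = 5605.63 years ≈ 5606 varves.

5606 varves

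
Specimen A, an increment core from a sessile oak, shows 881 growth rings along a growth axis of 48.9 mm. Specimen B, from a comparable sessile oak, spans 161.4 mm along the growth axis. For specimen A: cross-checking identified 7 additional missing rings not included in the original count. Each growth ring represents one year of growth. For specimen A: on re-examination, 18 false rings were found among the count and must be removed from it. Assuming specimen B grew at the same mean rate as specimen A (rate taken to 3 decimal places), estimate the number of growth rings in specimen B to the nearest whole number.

2882 growth rings

Specimen A: adjusted count: 881 − 18 + 7 = 870 growth rings.
A: 48.9 mm over 870 years gives 48.9 / 870 ≈ 0.056 mm per year.
Specimen B: 161.4 mm / 0.056 mm per year = 2882.14 years ≈ 2882 growth rings.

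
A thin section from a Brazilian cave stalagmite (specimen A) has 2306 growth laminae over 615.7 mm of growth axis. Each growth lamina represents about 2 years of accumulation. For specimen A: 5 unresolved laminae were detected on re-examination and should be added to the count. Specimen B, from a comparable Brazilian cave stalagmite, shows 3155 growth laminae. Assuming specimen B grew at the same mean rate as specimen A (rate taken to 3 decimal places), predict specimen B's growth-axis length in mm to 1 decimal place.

839.2 mm

Specimen A: after corrections the count is 2306 + 5 = 2311 growth laminae.
Specimen A: multiplying by 2 years per growth lamina: 2311 × 2 = 4622 years.
A: 615.7 mm over 4622 years gives 615.7 / 4622 ≈ 0.133 mm/year.
Specimen B: at 2 years per growth lamina, 3155 × 2 = 6310 years. B's length ≈ 0.133 × 6310 = 839.2 mm.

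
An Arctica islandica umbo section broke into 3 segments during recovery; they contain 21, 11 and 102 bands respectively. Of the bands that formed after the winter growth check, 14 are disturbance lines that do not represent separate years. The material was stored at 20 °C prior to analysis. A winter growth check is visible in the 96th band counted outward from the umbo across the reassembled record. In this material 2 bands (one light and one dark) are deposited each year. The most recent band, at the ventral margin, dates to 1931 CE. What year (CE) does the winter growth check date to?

Total bands = 21 + 11 + 102 = 134.
134 − 96 = 38 bands lie beyond the winter growth check toward the ventral margin.
Excluding 14 false bands: 38 − 14 = 24.
Dividing by 2 bands per year: 24 / 2 = 12 years.
Counting back 12 years from 1931 CE places the winter growth check in 1931 − 12 = 1919 CE.

1919 CE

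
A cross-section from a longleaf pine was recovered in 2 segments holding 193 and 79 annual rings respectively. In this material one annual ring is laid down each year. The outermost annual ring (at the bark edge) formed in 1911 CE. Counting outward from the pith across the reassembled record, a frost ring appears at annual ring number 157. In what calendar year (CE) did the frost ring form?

1796 CE

Total annual rings = 193 + 79 = 272.
The frost ring sits at annual ring 157 from the pith, so 272 − 157 = 115 annual rings formed after it.
Counting back 115 years from 1911 CE places the frost ring in 1911 − 115 = 1796 CE.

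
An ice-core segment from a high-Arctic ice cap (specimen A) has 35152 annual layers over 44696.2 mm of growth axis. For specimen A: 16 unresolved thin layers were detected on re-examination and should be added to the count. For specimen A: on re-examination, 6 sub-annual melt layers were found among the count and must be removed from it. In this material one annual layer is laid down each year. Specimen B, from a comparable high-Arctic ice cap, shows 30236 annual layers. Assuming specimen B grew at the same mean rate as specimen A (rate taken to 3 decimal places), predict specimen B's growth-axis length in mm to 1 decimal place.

Specimen A: adjusted count: 35152 − 6 + 16 = 35162 annual layers.
A: Mean rate = 44696.2 mm / 35162 years ≈ 1.271 mm per year.
Length of B = 1.271 × 30236 = 38430.0 mm.

38430.0 mm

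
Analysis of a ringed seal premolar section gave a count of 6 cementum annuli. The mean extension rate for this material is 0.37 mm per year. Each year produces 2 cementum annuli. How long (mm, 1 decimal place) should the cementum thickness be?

1.1 mm

Dividing by 2 cementum annuli per year: 6 / 2 = 3 years.
Length ≈ 0.37 × 3 = 1.1 mm.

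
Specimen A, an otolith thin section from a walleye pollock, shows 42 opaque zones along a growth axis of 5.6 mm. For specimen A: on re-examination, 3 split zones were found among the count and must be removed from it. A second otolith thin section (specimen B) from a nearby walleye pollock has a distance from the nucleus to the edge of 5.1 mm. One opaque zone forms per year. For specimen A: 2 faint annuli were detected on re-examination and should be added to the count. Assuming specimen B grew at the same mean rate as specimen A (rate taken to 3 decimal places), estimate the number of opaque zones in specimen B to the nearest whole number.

37 opaque zones

Specimen A: adjusted count: 42 − 3 + 2 = 41 opaque zones.
A: Mean rate = 5.6 mm / 41 years ≈ 0.137 mm per year.
B spans 5.1 / 0.137 = 37.23 years ≈ 37 opaque zones.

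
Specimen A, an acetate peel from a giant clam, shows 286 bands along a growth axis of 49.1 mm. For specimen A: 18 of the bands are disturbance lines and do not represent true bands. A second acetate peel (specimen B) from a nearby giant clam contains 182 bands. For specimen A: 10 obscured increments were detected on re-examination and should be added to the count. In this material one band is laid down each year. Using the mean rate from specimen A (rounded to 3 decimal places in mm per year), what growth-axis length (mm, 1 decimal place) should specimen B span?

32.2 mm

Specimen A: correcting the raw count gives 286 − 18 + 10 = 278 true bands.
A: Mean rate = 49.1 mm / 278 years ≈ 0.177 mm/yr.
For B, 0.177 mm/year × 182 years = 32.2 mm.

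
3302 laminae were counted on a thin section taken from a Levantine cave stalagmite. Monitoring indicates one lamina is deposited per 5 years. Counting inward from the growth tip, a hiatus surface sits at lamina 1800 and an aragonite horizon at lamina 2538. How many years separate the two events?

3690 years

The two markers are separated by 2538 − 1800 = 738 laminae.
738 laminae at 5 years each span 738 × 5 = 3690 years.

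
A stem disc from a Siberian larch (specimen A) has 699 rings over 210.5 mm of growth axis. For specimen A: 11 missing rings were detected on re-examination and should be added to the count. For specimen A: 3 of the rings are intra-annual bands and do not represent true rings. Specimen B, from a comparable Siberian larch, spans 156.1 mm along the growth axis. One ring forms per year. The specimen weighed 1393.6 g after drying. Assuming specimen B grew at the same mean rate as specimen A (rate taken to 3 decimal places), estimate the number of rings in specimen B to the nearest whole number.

Specimen A: adjusted count: 699 − 3 + 11 = 707 rings.
A: 210.5 mm over 707 years gives 210.5 / 707 ≈ 0.298 mm per year.
Specimen B: 156.1 mm / 0.298 mm per year = 523.83 years ≈ 524 rings.

524 rings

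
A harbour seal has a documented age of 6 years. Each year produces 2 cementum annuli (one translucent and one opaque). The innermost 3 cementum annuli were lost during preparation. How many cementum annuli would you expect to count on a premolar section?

Expected cementum annuli: 6 × 2 = 12.
Less the 3 uncaptured cementum annuli: 12 − 3 = 9.

9 cementum annuli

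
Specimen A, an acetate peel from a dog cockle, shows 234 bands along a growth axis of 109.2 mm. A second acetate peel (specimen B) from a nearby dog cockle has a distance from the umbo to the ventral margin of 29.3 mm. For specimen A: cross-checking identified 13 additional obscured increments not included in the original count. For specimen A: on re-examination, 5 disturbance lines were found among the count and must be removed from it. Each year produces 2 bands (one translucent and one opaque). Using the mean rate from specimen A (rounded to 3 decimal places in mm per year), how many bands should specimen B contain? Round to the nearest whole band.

Specimen A: after corrections the count is 234 − 5 + 13 = 242 bands.
Specimen A: with 2 bands per year, 242 / 2 = 121 years.
A: 109.2 mm over 121 years gives 109.2 / 121 ≈ 0.902 mm/yr.
Specimen B: 29.3 mm / 0.902 mm per year = 32.48 years; at 2 bands per year that is 32.48 × 2 ≈ 65 bands.

65 bands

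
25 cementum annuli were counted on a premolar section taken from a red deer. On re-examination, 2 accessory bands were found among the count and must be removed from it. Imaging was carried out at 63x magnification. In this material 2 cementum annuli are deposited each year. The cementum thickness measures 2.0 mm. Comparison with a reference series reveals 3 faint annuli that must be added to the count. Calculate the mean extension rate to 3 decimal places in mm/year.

0.154 mm/year

True cementum annulus count = 25 − 2 + 3 = 26.
26 cementum annuli at 2 per year is 26 / 2 = 13 years.
2.0 mm over 13 years gives 2.0 / 13 ≈ 0.154 mm/year.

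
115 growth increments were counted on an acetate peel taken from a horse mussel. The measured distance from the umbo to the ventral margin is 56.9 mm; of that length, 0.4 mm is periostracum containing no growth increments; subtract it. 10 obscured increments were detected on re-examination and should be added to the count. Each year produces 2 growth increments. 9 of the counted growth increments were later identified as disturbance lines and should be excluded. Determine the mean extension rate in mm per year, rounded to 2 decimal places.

0.97 mm per year

Adjusted count: 115 − 9 + 10 = 116 growth increments.
116 growth increments at 2 per year is 116 / 2 = 58 years.
The growth record spans 56.9 − 0.4 = 56.5 mm.
Mean rate = 56.5 mm / 58 years ≈ 0.97 mm per year.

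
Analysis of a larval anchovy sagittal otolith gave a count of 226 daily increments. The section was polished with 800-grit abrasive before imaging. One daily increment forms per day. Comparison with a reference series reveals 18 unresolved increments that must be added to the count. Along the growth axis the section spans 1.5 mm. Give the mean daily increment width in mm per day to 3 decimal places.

0.006 mm per day

Adjusted count: 226 + 18 = 244 daily increments.
Mean rate = 1.5 mm / 244 days ≈ 0.006 mm per day.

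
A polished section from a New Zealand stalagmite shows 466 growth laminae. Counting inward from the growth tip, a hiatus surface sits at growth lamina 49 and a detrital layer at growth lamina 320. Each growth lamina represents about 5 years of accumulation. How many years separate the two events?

The two markers are separated by 320 − 49 = 271 growth laminae.
Multiplying by 5 years per growth lamina: 271 × 5 = 1355 years.

1355 yr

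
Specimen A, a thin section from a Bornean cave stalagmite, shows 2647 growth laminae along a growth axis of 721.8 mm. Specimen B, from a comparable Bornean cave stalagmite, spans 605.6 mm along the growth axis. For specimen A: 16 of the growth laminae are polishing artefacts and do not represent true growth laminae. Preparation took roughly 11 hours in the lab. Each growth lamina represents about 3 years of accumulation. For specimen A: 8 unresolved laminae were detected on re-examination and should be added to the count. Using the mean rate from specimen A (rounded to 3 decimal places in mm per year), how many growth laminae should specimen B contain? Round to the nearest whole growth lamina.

2218 growth laminae

Specimen A: correcting the raw count gives 2647 − 16 + 8 = 2639 true growth laminae.
Specimen A: 2639 growth laminae at 3 years each span 2639 × 3 = 7917 years.
A: Extension rate ≈ 721.8 / 7917 = 0.091 mm per year.
For B, 605.6 / 0.091 = 6654.95 years; at 3 years per growth lamina that is 6654.95 / 3 ≈ 2218 growth laminae.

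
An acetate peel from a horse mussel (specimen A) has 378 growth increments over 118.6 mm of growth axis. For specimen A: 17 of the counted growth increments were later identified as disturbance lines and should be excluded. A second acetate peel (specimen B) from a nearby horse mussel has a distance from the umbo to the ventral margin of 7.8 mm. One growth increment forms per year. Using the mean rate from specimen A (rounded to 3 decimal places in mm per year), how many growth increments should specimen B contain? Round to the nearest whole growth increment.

24 growth increments

Specimen A: adjusted count: 378 − 17 = 361 growth increments.
A: Extension rate ≈ 118.6 / 361 = 0.329 mm per year.
Specimen B: 7.8 mm / 0.329 mm per year = 23.71 years ≈ 24 growth increments.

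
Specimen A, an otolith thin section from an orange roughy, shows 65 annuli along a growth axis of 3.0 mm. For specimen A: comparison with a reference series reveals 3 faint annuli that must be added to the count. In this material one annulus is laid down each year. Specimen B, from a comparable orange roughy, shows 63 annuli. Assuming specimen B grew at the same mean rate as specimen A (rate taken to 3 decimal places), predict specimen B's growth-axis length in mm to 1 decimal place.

2.8 mm

Specimen A: true annulus count = 65 + 3 = 68.
A: Mean rate = 3.0 mm / 68 years ≈ 0.044 mm/year.
For B, 0.044 mm/year × 63 years = 2.8 mm.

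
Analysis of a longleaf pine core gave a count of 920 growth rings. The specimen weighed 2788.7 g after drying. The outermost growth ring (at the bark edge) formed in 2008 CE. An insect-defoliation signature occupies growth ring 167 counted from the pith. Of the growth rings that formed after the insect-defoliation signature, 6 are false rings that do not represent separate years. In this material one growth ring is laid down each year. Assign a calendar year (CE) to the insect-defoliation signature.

920 − 167 = 753 growth rings lie beyond the insect-defoliation signature toward the bark edge.
Removing the 6 false growth rings leaves 753 − 6 = 747 true growth rings beyond the insect-defoliation signature.
Counting back 747 years from 2008 CE places the insect-defoliation signature in 2008 − 747 = 1261 CE.

1261 CE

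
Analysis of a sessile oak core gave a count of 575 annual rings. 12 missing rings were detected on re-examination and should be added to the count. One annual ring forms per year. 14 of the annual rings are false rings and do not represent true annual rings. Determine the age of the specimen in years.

573 yr

Correcting the raw count gives 575 − 14 + 12 = 573 true annual rings.
With a one-to-one annual ring periodicity this is 573 years.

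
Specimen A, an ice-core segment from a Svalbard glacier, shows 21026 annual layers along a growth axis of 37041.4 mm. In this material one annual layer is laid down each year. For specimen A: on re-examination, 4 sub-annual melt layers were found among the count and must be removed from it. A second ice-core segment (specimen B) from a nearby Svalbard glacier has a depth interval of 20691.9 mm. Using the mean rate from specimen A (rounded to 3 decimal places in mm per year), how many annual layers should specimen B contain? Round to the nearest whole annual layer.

11743 annual layers

Specimen A: after corrections the count is 21026 − 4 = 21022 annual layers.
A: Mean rate = 37041.4 mm / 21022 years ≈ 1.762 mm per year.
B spans 20691.9 / 1.762 = 11743.42 years ≈ 11743 annual layers.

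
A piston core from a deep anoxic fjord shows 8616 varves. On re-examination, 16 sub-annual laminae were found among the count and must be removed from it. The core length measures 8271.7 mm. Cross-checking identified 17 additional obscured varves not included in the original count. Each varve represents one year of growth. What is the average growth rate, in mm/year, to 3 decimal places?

Adjusted count: 8616 − 16 + 17 = 8617 varves.
Extension rate ≈ 8271.7 / 8617 = 0.960 mm/year.

0.960 mm/year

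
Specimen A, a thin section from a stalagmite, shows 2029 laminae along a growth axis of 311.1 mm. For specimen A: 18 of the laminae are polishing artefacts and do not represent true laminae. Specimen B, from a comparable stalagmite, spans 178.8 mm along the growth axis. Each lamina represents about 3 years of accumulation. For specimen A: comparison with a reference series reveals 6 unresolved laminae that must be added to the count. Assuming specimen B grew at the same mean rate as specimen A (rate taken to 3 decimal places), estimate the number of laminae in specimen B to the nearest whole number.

1169 laminae

Specimen A: true lamina count = 2029 − 18 + 6 = 2017.
Specimen A: at 3 years per lamina, 2017 × 3 = 6051 years.
A: 311.1 mm over 6051 years gives 311.1 / 6051 ≈ 0.051 mm per year.
Specimen B: 178.8 mm / 0.051 mm per year = 3505.88 years; at 3 years per lamina that is 3505.88 / 3 ≈ 1169 laminae.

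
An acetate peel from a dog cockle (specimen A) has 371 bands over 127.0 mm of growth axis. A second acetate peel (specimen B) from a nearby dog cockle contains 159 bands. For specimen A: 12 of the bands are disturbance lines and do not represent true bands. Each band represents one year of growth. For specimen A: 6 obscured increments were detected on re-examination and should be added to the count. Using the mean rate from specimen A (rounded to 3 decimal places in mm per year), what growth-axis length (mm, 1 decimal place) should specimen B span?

Specimen A: after corrections the count is 371 − 12 + 6 = 365 bands.
A: Extension rate ≈ 127.0 / 365 = 0.348 mm/yr.
B's length ≈ 0.348 × 159 = 55.3 mm.

55.3 mm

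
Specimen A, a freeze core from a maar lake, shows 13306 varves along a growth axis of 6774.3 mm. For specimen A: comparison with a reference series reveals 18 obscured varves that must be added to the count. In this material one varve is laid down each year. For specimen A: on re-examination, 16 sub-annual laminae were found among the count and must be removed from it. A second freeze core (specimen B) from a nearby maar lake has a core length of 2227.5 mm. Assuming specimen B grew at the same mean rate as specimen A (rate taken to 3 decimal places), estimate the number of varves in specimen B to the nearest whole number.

Specimen A: adjusted count: 13306 − 16 + 18 = 13308 varves.
A: 6774.3 mm over 13308 years gives 6774.3 / 13308 ≈ 0.509 mm/yr.
Specimen B: 2227.5 mm / 0.509 mm per year = 4376.23 years ≈ 4376 varves.

4376 varves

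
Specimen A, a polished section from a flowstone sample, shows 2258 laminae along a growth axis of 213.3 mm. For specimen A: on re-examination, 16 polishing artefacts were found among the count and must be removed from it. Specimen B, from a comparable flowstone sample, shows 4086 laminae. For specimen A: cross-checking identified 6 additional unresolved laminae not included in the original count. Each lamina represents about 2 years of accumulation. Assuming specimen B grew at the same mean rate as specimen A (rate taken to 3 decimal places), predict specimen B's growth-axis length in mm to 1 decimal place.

Specimen A: after corrections the count is 2258 − 16 + 6 = 2248 laminae.
Specimen A: 2248 laminae at 2 years each span 2248 × 2 = 4496 years.
A: 213.3 mm over 4496 years gives 213.3 / 4496 ≈ 0.047 mm/year.
Specimen B: at 2 years per lamina, 4086 × 2 = 8172 years. Length of B = 0.047 × 8172 = 384.1 mm.

384.1 mm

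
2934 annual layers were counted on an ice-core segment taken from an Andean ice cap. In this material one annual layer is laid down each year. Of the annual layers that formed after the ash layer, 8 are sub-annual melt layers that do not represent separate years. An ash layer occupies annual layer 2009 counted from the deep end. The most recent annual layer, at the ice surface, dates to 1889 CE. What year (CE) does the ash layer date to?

972 CE

The ash layer sits at annual layer 2009 from the deep end, so 2934 − 2009 = 925 annual layers formed after it.
Removing the 8 false annual layers leaves 925 − 8 = 917 true annual layers beyond the ash layer.
Counting back 917 years from 1889 CE places the ash layer in 1889 − 917 = 972 CE.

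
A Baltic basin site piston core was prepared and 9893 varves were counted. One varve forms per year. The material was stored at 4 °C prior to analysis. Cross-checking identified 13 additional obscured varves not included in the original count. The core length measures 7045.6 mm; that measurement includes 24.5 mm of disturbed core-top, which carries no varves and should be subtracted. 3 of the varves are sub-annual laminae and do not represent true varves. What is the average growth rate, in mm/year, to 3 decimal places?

Adjusted count: 9893 − 3 + 13 = 9903 varves.
Net length = 7045.6 − 24.5 = 7021.1 mm.
7021.1 mm over 9903 years gives 7021.1 / 9903 ≈ 0.709 mm/year.

0.709 mm/year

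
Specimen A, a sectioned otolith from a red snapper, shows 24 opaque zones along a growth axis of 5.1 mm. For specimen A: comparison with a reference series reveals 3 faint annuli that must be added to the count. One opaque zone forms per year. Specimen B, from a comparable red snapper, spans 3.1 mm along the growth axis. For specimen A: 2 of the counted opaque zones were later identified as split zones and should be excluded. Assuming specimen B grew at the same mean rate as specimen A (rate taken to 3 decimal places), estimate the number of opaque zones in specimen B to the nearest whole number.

15 opaque zones

Specimen A: after corrections the count is 24 − 2 + 3 = 25 opaque zones.
A: 5.1 mm over 25 years gives 5.1 / 25 ≈ 0.204 mm/yr.
B spans 3.1 / 0.204 = 15.20 years ≈ 15 opaque zones.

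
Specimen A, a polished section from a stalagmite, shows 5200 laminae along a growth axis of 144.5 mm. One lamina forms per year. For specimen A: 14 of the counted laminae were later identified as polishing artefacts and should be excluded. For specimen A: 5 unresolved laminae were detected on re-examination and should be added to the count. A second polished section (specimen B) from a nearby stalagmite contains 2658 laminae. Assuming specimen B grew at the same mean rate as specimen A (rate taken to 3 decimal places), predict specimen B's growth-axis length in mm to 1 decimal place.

Specimen A: true lamina count = 5200 − 14 + 5 = 5191.
A: Mean rate = 144.5 mm / 5191 years ≈ 0.028 mm per year.
B's length ≈ 0.028 × 2658 = 74.4 mm.

74.4 mm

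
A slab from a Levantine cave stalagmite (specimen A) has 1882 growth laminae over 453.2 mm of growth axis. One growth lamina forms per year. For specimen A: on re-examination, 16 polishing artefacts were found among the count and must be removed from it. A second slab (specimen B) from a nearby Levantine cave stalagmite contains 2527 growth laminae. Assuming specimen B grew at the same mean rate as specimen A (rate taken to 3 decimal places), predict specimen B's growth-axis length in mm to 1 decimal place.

Specimen A: true growth lamina count = 1882 − 16 = 1866.
A: Mean rate = 453.2 mm / 1866 years ≈ 0.243 mm/year.
B's length ≈ 0.243 × 2527 = 614.1 mm.

614.1 mm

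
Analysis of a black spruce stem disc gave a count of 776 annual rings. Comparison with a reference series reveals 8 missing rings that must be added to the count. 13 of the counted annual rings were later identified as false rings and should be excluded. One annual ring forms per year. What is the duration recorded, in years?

771 years

After corrections the count is 776 − 13 + 8 = 771 annual rings.
One annual ring per year makes the duration 771 years.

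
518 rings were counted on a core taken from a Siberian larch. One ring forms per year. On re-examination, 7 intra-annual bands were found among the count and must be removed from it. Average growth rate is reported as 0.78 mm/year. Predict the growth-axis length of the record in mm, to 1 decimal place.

398.6 mm

Correcting the raw count gives 518 − 7 = 511 true rings.
Length ≈ 0.78 × 511 = 398.6 mm.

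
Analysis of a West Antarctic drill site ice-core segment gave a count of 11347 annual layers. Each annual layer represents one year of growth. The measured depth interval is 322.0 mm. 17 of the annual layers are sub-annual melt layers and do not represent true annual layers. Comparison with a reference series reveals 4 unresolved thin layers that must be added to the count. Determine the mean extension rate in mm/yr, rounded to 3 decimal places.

Adjusted count: 11347 − 17 + 4 = 11334 annual layers.
Mean rate = 322.0 mm / 11334 years ≈ 0.028 mm/yr.

0.028 mm/yr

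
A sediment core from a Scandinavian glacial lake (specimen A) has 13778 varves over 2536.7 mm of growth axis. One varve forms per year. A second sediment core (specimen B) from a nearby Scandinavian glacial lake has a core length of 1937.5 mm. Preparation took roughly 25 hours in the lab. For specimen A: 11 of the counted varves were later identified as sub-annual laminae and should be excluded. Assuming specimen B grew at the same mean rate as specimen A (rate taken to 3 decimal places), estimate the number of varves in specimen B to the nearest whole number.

10530 varves

Specimen A: adjusted count: 13778 − 11 = 13767 varves.
A: Mean rate = 2536.7 mm / 13767 years ≈ 0.184 mm/yr.
B spans 1937.5 / 0.184 = 10529.89 years ≈ 10530 varves.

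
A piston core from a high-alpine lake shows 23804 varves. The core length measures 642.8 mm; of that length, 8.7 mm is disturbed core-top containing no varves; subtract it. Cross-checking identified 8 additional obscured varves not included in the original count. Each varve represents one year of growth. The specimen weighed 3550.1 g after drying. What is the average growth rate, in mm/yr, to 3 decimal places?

True varve count = 23804 + 8 = 23812.
Removing the 8.7 mm offcut leaves 642.8 − 8.7 = 634.1 mm.
Extension rate ≈ 634.1 / 23812 = 0.027 mm/yr.

0.027 mm/yr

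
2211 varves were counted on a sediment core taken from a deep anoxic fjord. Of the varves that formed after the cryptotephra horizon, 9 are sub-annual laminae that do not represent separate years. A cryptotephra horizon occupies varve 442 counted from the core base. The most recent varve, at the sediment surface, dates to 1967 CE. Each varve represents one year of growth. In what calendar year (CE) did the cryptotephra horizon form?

207 CE

The cryptotephra horizon sits at varve 442 from the core base, so 2211 − 442 = 1769 varves formed after it.
Removing the 9 false varves leaves 1769 − 9 = 1760 true varves beyond the cryptotephra horizon.
The varve at the sediment surface is 1967 CE, so the cryptotephra horizon dates to 1967 − 1760 = 207 CE.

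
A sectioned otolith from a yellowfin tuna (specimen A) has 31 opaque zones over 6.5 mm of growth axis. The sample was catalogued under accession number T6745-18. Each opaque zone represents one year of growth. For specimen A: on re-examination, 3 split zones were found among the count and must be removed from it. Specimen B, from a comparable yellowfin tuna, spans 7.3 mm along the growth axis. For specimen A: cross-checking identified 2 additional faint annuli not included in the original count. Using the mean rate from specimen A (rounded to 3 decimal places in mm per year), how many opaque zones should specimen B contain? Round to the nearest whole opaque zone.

Specimen A: true opaque zone count = 31 − 3 + 2 = 30.
A: Mean rate = 6.5 mm / 30 years ≈ 0.217 mm/year.
Specimen B: 7.3 mm / 0.217 mm per year = 33.64 years ≈ 34 opaque zones.

34 opaque zones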